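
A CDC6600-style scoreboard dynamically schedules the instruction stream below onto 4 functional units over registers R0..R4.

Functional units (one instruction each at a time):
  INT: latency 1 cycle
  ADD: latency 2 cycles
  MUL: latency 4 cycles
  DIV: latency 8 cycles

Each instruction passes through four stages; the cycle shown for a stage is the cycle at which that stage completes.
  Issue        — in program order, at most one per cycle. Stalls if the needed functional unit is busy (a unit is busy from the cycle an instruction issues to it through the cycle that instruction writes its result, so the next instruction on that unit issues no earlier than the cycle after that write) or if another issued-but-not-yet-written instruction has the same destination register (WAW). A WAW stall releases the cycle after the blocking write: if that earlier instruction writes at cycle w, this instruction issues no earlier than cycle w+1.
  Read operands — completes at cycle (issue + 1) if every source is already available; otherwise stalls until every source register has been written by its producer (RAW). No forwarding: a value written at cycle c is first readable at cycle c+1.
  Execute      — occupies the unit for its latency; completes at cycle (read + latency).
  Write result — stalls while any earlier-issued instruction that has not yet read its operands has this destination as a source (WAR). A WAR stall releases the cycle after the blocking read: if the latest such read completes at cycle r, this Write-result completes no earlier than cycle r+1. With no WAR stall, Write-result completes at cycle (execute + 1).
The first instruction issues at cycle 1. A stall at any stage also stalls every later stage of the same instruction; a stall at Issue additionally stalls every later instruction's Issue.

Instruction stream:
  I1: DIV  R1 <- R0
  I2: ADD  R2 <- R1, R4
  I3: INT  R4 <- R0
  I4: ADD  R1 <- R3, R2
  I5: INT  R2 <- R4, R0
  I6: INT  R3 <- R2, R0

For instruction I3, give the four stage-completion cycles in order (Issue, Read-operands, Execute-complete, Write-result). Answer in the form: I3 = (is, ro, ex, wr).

[I1] 1/2/10/11
[I2] 2/12/14/15  (RAW R1: wait I1 write@11)
[I3] 3/4/5/13  (WAR R4: wait I2 read@12)
[I4] 16/17/19/20  (struct: ADD busy until I2 writes@15)
[I5] 17/18/19/20
[I6] 21/22/23/24  (struct: INT busy until I5 writes@20)

I3 = (3, 4, 5, 13)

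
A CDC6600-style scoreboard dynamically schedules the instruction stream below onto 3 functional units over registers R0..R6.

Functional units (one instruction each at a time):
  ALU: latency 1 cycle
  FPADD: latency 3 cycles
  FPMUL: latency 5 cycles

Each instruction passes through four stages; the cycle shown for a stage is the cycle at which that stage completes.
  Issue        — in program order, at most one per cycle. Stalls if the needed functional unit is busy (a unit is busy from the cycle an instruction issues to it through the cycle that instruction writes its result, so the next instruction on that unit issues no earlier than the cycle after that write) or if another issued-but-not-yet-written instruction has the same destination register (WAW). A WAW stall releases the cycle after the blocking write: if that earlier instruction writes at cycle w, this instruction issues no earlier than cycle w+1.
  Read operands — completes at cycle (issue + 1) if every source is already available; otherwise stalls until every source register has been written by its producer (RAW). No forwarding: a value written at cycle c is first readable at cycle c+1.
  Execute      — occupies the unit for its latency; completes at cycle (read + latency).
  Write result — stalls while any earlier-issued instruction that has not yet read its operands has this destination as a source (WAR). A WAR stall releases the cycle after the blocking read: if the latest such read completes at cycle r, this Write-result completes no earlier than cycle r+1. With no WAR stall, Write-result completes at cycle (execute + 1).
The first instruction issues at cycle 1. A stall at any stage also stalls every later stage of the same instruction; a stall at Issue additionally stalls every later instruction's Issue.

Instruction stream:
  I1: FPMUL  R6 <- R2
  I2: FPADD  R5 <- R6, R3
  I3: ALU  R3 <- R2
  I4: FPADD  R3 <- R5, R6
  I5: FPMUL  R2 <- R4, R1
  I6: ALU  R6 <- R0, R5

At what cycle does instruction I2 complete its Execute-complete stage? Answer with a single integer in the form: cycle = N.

cycle 1: I1 dispatched to FPMUL
cycle 2: I1 operands ready, I2 dispatched to FPADD
cycle 3: I3 dispatched to ALU
cycle 4: I3 operands ready
cycle 5: I3 complete
cycle 7: I1 complete
cycle 8: R6←I1
cycle 9: I2 operands ready
cycle 10: R3←I3
cycle 12: I2 complete
cycle 13: R5←I2
cycle 14: I4 dispatched to FPADD
cycle 15: I4 operands ready, I5 dispatched to FPMUL
cycle 16: I5 operands ready, I6 dispatched to ALU
cycle 17: I6 operands ready
cycle 18: I4 complete, I6 complete
cycle 19: R3←I4, R6←I6
cycle 21: I5 complete
cycle 22: R2←I5

cycle = 12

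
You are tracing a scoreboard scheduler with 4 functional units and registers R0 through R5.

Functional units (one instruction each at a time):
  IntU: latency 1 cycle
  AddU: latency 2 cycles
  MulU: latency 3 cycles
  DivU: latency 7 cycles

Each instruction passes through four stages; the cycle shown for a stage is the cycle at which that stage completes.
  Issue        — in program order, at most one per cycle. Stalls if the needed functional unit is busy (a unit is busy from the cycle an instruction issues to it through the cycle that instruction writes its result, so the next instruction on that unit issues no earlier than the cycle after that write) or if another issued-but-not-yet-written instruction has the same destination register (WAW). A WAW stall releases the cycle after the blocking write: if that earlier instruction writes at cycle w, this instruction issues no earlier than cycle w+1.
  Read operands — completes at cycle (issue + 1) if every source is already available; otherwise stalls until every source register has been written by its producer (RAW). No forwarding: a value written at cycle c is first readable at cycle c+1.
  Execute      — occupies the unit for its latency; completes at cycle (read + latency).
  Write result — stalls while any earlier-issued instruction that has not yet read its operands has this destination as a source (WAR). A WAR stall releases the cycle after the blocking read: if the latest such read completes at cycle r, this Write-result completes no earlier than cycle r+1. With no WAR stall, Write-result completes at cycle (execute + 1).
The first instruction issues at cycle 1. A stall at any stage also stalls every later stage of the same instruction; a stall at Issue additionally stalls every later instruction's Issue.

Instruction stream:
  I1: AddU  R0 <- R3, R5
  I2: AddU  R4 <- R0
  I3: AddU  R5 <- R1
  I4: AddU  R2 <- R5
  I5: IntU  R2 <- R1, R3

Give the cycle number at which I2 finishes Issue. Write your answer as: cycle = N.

I1  is:1  ro:2  ex:4  wr:5
I2  is:6  ro:7  ex:9  wr:10  — struct: AddU busy until I1 writes@5
I3  is:11  ro:12  ex:14  wr:15  — struct: AddU busy until I2 writes@10
I4  is:16  ro:17  ex:19  wr:20  — struct: AddU busy until I3 writes@15
I5  is:21  ro:22  ex:23  wr:24  — WAW R2: wait I4 write@20

cycle = 6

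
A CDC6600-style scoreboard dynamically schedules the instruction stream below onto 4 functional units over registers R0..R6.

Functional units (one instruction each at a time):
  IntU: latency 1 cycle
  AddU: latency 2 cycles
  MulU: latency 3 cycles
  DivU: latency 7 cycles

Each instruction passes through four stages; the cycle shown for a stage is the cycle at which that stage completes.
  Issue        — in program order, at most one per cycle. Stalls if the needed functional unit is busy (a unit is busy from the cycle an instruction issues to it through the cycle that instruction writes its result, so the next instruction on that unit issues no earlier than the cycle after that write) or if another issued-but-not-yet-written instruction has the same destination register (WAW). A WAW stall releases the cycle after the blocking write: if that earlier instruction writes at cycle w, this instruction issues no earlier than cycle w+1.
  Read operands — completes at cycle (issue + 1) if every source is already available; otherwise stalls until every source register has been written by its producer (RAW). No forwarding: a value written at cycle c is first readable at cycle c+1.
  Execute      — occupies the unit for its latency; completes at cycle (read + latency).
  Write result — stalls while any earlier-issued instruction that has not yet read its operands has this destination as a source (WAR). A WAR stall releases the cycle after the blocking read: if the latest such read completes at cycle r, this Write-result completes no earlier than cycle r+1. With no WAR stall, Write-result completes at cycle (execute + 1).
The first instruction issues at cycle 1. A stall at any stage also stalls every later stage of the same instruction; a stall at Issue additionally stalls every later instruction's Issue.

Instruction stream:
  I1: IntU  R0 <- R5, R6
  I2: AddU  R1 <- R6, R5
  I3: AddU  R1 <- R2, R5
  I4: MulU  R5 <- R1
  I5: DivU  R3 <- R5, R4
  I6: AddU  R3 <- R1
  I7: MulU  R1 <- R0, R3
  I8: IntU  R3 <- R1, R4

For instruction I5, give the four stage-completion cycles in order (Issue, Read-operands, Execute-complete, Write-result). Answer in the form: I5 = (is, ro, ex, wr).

c1: I1 dispatched to IntU
c2: I1 operands ready, I2 dispatched to AddU
c3: I1 complete, I2 operands ready
c4: R0←I1
c5: I2 complete
c6: R1←I2
c7: I3 dispatched to AddU
c8: I3 operands ready, I4 dispatched to MulU
c9: I5 dispatched to DivU
c10: I3 complete
c11: R1←I3
c12: I4 operands ready
c15: I4 complete
c16: R5←I4
c17: I5 operands ready
c24: I5 complete
c25: R3←I5
c26: I6 dispatched to AddU
c27: I6 operands ready, I7 dispatched to MulU
c29: I6 complete
c30: R3←I6
c31: I7 operands ready, I8 dispatched to IntU
c34: I7 complete
c35: R1←I7
c36: I8 operands ready
c37: I8 complete
c38: R3←I8

I5 = (9, 17, 24, 25)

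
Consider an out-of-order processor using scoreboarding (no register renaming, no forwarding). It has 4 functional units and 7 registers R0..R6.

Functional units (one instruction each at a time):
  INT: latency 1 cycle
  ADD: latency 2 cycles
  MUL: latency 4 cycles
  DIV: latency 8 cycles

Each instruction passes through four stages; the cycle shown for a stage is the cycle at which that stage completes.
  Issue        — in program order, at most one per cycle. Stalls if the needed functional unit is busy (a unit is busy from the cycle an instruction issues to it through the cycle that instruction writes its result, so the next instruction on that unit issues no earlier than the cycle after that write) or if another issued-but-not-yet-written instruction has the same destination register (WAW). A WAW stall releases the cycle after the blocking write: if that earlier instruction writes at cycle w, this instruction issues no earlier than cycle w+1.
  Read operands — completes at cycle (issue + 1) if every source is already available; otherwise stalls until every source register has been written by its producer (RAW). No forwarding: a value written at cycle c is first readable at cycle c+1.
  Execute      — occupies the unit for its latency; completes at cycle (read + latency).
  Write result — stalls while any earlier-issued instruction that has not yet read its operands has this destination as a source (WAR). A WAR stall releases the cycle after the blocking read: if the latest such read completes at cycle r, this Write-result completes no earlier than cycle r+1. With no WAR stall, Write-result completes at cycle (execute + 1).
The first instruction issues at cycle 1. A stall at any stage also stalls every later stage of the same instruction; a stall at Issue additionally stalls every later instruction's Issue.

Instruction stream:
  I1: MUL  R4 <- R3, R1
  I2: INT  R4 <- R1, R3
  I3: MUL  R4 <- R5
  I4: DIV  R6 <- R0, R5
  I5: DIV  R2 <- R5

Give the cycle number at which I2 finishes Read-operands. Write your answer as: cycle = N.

cycle = 9

[I1] 1/2/6/7
[I2] 8/9/10/11  (WAW R4: wait I1 write@7)
[I3] 12/13/17/18  (WAW R4: wait I2 write@11)
[I4] 13/14/22/23
[I5] 24/25/33/34  (struct: DIV busy until I4 writes@23)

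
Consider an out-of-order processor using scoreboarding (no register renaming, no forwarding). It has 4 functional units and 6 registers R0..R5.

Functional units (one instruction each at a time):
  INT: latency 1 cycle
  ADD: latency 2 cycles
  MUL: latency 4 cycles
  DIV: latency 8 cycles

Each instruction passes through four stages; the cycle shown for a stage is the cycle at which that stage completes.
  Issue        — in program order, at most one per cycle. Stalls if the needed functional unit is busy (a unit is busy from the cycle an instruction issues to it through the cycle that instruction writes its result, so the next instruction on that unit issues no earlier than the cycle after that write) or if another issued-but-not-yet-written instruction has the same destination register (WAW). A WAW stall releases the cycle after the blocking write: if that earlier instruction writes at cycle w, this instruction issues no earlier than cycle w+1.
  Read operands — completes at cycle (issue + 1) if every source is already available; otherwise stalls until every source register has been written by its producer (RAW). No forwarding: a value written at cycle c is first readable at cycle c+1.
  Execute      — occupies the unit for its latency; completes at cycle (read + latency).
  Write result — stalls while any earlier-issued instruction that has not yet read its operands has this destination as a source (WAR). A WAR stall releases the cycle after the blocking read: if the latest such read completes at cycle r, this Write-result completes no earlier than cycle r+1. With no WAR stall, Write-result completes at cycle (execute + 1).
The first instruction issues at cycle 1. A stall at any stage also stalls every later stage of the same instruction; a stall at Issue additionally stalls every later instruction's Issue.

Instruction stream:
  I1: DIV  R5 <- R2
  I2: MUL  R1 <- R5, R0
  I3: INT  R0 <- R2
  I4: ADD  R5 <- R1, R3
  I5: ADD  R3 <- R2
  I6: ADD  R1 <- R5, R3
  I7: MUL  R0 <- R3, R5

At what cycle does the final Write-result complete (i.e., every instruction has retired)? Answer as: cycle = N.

[1] I1 dispatched to DIV
[2] I1 operands ready | I2 dispatched to MUL
[3] I3 dispatched to INT
[4] I3 operands ready
[5] I3 complete
[10] I1 complete
[11] R5←I1
[12] I2 operands ready | I4 dispatched to ADD
[13] R0←I3
[16] I2 complete
[17] R1←I2
[18] I4 operands ready
[20] I4 complete
[21] R5←I4
[22] I5 dispatched to ADD
[23] I5 operands ready
[25] I5 complete
[26] R3←I5
[27] I6 dispatched to ADD
[28] I6 operands ready | I7 dispatched to MUL
[29] I7 operands ready
[30] I6 complete
[31] R1←I6
[33] I7 complete
[34] R0←I7

cycle = 34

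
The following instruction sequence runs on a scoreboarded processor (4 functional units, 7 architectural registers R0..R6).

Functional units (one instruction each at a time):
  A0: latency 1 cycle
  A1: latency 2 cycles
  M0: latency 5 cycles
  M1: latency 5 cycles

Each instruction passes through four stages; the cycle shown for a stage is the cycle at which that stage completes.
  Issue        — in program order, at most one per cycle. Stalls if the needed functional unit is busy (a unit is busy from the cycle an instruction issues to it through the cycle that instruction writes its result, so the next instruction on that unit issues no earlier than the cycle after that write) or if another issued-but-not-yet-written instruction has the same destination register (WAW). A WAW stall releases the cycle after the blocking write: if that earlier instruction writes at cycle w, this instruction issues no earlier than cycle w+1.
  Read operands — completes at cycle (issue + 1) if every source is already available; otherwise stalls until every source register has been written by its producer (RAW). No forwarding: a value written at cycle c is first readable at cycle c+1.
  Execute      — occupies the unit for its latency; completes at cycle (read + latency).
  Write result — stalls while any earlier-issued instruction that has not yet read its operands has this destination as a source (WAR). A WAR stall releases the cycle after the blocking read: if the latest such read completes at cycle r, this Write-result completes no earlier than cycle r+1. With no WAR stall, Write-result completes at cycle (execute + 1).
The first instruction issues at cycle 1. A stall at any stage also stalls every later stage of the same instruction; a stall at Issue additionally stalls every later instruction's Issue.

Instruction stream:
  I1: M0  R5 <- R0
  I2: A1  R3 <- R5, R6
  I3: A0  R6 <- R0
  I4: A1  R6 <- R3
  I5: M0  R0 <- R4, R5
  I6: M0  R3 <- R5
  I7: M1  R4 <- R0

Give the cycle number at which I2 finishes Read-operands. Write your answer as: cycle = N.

cycle = 9

I1  is:1  ro:2  ex:7  wr:8
I2  is:2  ro:9  ex:11  wr:12  — RAW R5: wait I1 write@8
I3  is:3  ro:4  ex:5  wr:10  — WAR R6: wait I2 read@9
I4  is:13  ro:14  ex:16  wr:17  — struct: A1 busy until I2 writes@12
I5  is:14  ro:15  ex:20  wr:21
I6  is:22  ro:23  ex:28  wr:29  — struct: M0 busy until I5 writes@21
I7  is:23  ro:24  ex:29  wr:30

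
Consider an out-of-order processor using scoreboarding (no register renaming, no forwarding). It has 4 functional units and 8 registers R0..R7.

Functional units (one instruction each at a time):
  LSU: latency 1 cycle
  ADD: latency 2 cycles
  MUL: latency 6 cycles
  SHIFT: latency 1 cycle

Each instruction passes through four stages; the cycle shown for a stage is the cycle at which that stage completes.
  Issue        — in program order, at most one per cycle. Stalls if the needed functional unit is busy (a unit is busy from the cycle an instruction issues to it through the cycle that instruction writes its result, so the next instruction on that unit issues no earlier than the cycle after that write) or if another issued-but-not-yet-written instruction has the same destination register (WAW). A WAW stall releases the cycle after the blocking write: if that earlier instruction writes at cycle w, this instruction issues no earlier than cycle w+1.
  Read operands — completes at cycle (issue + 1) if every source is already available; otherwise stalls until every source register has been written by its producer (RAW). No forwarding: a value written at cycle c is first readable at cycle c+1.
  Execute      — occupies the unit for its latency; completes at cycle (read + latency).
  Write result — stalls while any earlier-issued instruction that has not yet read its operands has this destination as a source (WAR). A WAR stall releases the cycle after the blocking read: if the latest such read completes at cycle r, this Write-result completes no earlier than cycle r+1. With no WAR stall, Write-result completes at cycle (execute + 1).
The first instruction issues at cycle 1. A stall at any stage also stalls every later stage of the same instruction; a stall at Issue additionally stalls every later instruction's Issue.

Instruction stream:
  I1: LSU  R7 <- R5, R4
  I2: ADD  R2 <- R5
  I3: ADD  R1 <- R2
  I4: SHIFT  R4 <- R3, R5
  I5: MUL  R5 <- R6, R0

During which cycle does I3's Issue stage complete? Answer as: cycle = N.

I1: IS=1 RO=2 EX=3 WR=4
I2: IS=2 RO=3 EX=5 WR=6
I3: IS=7 RO=8 EX=10 WR=11  [struct: ADD busy until I2 writes@6]
I4: IS=8 RO=9 EX=10 WR=11
I5: IS=9 RO=10 EX=16 WR=17

cycle = 7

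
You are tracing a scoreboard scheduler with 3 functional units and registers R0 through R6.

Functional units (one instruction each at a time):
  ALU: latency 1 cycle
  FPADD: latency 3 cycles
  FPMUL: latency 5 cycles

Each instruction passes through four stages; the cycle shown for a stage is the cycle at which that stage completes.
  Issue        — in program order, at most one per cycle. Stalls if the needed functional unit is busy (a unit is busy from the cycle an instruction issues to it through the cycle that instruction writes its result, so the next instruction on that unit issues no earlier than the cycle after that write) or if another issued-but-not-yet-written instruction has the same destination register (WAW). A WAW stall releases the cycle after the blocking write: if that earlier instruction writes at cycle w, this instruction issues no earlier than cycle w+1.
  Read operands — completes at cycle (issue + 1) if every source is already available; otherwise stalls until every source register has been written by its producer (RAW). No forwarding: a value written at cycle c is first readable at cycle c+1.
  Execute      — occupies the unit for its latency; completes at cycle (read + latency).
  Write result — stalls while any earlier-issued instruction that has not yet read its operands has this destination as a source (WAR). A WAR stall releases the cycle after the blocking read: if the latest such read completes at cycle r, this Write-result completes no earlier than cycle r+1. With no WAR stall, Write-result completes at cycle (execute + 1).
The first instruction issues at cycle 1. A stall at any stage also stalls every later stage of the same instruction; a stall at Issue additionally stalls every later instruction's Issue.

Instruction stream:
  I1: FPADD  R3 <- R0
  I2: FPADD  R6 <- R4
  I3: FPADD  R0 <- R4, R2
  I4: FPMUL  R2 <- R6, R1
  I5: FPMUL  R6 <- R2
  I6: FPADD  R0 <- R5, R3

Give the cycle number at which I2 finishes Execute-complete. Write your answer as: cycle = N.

cycle = 11

I1 -> (1, 2, 5, 6)
I2 -> (7, 8, 11, 12)  // struct: FPADD busy until I1 writes@6
I3 -> (13, 14, 17, 18)  // struct: FPADD busy until I2 writes@12
I4 -> (14, 15, 20, 21)
I5 -> (22, 23, 28, 29)  // struct: FPMUL busy until I4 writes@21
I6 -> (23, 24, 27, 28)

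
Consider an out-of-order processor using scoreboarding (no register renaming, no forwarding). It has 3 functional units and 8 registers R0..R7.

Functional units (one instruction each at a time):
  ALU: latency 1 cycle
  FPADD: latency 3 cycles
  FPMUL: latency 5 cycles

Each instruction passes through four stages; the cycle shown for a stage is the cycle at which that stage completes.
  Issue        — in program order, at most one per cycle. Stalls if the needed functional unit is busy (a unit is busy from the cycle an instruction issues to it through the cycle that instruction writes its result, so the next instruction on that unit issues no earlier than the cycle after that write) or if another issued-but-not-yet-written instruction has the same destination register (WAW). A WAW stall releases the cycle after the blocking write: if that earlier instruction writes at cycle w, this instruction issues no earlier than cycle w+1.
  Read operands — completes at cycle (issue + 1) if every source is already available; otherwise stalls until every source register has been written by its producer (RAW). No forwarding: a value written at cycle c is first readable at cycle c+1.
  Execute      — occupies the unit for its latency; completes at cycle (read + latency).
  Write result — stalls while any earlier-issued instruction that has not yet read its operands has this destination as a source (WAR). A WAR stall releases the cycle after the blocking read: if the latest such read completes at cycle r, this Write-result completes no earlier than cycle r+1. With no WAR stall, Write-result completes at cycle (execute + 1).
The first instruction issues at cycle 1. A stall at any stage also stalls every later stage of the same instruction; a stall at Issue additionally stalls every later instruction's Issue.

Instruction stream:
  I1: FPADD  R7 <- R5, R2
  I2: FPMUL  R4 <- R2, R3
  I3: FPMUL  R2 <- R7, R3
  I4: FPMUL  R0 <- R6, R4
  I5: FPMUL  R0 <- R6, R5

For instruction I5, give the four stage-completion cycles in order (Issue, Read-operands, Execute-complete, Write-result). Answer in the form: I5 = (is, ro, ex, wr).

c1: issue I1 (FPADD)
c2: I1 read-ops · issue I2 (FPMUL)
c3: I2 read-ops
c5: I1 finished on FPADD
c6: I1→R7
c8: I2 finished on FPMUL
c9: I2→R4
c10: issue I3 (FPMUL)
c11: I3 read-ops
c16: I3 finished on FPMUL
c17: I3→R2
c18: issue I4 (FPMUL)
c19: I4 read-ops
c24: I4 finished on FPMUL
c25: I4→R0
c26: issue I5 (FPMUL)
c27: I5 read-ops
c32: I5 finished on FPMUL
c33: I5→R0

I5 = (26, 27, 32, 33)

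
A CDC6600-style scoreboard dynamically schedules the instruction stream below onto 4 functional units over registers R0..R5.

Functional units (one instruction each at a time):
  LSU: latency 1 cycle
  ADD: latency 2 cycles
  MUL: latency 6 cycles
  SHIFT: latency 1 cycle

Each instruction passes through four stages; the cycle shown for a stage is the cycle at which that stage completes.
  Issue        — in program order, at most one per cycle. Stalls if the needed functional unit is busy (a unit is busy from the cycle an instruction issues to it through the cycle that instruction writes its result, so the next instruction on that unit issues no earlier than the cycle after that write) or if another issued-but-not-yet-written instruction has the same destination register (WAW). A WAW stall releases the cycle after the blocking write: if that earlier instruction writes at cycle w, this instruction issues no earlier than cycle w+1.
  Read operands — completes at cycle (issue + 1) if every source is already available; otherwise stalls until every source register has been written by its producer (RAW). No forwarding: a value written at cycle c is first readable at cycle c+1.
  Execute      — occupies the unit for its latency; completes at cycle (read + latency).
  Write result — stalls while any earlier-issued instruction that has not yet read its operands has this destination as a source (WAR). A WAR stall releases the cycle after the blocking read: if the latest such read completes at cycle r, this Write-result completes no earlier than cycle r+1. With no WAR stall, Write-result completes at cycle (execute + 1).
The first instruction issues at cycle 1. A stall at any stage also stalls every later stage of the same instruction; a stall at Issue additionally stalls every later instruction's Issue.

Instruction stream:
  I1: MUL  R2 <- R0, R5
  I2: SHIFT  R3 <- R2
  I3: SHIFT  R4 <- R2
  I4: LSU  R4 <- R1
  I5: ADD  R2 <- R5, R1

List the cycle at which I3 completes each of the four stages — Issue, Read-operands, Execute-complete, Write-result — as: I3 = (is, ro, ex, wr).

c1: issue I1 (MUL)
c2: I1 read-ops, issue I2 (SHIFT)
c8: I1 finished on MUL
c9: I1→R2
c10: I2 read-ops
c11: I2 finished on SHIFT
c12: I2→R3
c13: issue I3 (SHIFT)
c14: I3 read-ops
c15: I3 finished on SHIFT
c16: I3→R4
c17: issue I4 (LSU)
c18: I4 read-ops, issue I5 (ADD)
c19: I4 finished on LSU, I5 read-ops
c20: I4→R4
c21: I5 finished on ADD
c22: I5→R2

I3 = (13, 14, 15, 16)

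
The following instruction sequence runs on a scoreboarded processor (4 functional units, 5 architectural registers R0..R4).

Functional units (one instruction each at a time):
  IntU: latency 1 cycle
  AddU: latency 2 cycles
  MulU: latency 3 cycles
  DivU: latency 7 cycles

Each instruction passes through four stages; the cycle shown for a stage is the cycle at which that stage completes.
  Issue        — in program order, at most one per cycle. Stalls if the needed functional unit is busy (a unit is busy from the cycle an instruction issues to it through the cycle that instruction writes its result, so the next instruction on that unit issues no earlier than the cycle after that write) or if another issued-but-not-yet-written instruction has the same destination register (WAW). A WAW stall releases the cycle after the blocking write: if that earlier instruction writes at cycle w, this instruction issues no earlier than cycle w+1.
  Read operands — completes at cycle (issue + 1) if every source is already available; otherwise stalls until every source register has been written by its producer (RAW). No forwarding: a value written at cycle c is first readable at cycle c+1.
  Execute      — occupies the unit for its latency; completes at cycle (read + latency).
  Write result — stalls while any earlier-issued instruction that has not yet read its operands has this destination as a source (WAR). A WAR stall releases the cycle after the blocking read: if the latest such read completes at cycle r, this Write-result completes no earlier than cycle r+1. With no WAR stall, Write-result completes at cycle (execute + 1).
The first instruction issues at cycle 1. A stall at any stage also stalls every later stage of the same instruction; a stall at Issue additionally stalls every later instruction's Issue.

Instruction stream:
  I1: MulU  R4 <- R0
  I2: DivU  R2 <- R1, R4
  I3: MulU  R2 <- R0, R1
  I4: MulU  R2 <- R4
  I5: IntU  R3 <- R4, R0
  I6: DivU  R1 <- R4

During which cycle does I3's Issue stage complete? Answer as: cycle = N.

[1] I1 issues→MulU
[2] I1 reads | I2 issues→DivU
[5] I1 exec-done
[6] I1 writes R4
[7] I2 reads
[14] I2 exec-done
[15] I2 writes R2
[16] I3 issues→MulU
[17] I3 reads
[20] I3 exec-done
[21] I3 writes R2
[22] I4 issues→MulU
[23] I4 reads | I5 issues→IntU
[24] I5 reads | I6 issues→DivU
[25] I5 exec-done | I6 reads
[26] I4 exec-done | I5 writes R3
[27] I4 writes R2
[32] I6 exec-done
[33] I6 writes R1

cycle = 16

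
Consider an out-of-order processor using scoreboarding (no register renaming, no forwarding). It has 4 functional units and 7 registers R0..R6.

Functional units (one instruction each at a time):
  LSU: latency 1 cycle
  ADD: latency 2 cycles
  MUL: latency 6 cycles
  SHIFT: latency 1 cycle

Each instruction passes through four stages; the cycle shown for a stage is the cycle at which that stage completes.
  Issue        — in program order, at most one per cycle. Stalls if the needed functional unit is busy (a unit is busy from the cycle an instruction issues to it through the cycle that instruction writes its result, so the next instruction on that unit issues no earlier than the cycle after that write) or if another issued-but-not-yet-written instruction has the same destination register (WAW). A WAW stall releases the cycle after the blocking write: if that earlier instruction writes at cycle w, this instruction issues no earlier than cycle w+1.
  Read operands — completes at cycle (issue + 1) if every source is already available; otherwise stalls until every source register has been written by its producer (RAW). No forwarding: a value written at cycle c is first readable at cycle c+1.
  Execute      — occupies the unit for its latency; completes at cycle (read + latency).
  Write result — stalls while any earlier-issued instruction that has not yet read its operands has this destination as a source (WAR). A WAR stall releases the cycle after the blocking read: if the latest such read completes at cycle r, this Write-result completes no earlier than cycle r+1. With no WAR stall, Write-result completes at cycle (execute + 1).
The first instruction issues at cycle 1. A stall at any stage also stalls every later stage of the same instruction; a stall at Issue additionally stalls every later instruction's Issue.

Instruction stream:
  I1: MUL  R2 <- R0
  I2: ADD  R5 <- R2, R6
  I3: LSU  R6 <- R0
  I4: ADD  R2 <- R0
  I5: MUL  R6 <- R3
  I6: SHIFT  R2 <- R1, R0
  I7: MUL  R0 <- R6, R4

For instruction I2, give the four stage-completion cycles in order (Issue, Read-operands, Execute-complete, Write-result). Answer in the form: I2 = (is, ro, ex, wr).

I2 = (2, 10, 12, 13)

c1: I1→MUL
c2: I1 RO; I2→ADD
c3: I3→LSU
c4: I3 RO
c5: I3 EX
c8: I1 EX
c9: I1 WR R2
c10: I2 RO
c11: I3 WR R6
c12: I2 EX
c13: I2 WR R5
c14: I4→ADD
c15: I4 RO; I5→MUL
c16: I5 RO
c17: I4 EX
c18: I4 WR R2
c19: I6→SHIFT
c20: I6 RO
c21: I6 EX
c22: I5 EX; I6 WR R2
c23: I5 WR R6
c24: I7→MUL
c25: I7 RO
c31: I7 EX
c32: I7 WR R0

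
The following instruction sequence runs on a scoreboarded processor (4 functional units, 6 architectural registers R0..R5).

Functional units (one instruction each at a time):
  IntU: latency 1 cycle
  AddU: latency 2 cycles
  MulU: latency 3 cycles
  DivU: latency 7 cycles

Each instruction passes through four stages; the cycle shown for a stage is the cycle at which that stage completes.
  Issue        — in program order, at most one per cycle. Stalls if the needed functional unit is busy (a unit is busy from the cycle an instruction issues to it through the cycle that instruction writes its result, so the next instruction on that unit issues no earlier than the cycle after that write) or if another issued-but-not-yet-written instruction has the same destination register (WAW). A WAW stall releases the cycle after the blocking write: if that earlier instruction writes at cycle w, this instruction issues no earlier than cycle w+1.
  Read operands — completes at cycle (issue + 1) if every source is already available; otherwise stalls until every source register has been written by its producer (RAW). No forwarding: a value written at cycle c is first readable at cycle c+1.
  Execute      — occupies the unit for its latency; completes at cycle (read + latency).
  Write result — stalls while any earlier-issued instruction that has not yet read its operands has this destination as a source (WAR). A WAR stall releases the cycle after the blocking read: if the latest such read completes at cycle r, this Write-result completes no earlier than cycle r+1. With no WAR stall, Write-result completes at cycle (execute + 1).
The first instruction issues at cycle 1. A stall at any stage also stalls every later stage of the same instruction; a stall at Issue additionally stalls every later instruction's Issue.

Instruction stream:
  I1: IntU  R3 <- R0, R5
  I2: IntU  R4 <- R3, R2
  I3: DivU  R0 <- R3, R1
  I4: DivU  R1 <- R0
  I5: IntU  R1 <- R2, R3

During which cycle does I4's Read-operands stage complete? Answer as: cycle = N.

cycle = 17

I1 -> (1, 2, 3, 4)
I2 -> (5, 6, 7, 8)  // struct: IntU busy until I1 writes@4
I3 -> (6, 7, 14, 15)
I4 -> (16, 17, 24, 25)  // struct: DivU busy until I3 writes@15
I5 -> (26, 27, 28, 29)  // WAW R1: wait I4 write@25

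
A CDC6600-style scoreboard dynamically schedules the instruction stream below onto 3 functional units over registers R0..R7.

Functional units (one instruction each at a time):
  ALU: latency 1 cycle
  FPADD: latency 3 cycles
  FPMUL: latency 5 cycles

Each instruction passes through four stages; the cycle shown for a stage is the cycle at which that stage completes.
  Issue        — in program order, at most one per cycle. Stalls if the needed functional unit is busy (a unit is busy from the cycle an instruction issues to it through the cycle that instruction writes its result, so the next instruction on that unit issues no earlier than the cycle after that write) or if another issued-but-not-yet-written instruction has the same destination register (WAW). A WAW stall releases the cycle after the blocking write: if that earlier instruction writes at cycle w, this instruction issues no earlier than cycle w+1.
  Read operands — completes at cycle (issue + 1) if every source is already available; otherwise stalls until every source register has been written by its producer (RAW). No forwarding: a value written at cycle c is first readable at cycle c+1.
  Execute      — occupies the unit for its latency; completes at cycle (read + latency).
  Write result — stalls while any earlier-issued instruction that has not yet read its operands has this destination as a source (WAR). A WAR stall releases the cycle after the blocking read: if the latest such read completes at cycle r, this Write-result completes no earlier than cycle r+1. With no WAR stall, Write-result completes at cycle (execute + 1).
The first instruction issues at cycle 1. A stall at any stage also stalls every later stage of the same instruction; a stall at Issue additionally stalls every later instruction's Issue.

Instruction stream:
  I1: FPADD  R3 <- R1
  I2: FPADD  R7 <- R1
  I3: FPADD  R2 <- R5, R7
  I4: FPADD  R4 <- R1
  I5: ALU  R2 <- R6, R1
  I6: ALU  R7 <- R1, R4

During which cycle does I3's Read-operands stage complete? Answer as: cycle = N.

cycle = 14

cycle 1: I1 issues→FPADD
cycle 2: I1 reads
cycle 5: I1 exec-done
cycle 6: I1 writes R3
cycle 7: I2 issues→FPADD
cycle 8: I2 reads
cycle 11: I2 exec-done
cycle 12: I2 writes R7
cycle 13: I3 issues→FPADD
cycle 14: I3 reads
cycle 17: I3 exec-done
cycle 18: I3 writes R2
cycle 19: I4 issues→FPADD
cycle 20: I4 reads | I5 issues→ALU
cycle 21: I5 reads
cycle 22: I5 exec-done
cycle 23: I4 exec-done | I5 writes R2
cycle 24: I4 writes R4 | I6 issues→ALU
cycle 25: I6 reads
cycle 26: I6 exec-done
cycle 27: I6 writes R7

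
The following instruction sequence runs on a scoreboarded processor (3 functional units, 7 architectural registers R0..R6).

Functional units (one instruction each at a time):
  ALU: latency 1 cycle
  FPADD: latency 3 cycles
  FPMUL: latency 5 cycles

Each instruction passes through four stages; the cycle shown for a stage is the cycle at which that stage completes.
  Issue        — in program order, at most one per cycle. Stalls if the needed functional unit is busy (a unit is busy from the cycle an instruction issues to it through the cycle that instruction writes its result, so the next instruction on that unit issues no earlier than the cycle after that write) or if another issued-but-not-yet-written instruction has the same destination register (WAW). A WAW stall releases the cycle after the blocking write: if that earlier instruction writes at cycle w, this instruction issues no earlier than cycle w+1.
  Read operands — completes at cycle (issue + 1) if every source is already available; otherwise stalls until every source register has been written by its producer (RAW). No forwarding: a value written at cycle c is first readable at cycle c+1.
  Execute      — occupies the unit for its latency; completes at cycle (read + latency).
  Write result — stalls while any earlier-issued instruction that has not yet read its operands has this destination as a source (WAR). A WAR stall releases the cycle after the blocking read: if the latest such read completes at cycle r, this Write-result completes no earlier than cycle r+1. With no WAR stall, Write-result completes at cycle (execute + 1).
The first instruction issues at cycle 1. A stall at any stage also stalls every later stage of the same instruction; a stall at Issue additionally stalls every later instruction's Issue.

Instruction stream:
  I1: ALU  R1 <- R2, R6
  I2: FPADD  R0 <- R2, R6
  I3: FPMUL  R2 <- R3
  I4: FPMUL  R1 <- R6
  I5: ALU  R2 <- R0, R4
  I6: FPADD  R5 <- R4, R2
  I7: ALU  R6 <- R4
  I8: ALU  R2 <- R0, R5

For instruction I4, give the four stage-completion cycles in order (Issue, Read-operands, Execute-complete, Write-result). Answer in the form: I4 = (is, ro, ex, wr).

I4 = (11, 12, 17, 18)

I1  is:1  ro:2  ex:3  wr:4
I2  is:2  ro:3  ex:6  wr:7
I3  is:3  ro:4  ex:9  wr:10
I4  is:11  ro:12  ex:17  wr:18  — struct: FPMUL busy until I3 writes@10
I5  is:12  ro:13  ex:14  wr:15
I6  is:13  ro:16  ex:19  wr:20  — RAW R2: wait I5 write@15
I7  is:16  ro:17  ex:18  wr:19  — struct: ALU busy until I5 writes@15
I8  is:20  ro:21  ex:22  wr:23  — struct: ALU busy until I7 writes@19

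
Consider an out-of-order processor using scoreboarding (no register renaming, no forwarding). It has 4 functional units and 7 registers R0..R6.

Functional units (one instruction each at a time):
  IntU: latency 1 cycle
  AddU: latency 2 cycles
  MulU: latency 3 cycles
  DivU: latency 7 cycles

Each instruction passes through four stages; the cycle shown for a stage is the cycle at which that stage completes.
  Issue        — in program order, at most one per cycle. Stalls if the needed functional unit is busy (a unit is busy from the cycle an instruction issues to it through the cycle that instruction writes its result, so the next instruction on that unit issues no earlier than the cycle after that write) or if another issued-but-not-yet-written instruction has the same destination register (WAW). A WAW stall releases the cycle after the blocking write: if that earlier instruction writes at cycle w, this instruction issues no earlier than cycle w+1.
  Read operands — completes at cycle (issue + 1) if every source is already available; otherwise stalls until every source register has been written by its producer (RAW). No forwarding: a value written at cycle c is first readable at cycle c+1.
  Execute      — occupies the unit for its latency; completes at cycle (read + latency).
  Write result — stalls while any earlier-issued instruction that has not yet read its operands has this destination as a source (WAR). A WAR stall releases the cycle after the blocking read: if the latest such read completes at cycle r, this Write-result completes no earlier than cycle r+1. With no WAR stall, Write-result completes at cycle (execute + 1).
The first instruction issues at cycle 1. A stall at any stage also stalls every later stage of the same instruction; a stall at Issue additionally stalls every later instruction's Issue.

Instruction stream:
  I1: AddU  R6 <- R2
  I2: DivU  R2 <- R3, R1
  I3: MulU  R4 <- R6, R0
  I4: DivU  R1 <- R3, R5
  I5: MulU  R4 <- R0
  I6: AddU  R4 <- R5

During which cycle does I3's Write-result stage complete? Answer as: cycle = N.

I1: IS=1 RO=2 EX=4 WR=5
I2: IS=2 RO=3 EX=10 WR=11
I3: IS=3 RO=6 EX=9 WR=10  [RAW R6: wait I1 write@5]
I4: IS=12 RO=13 EX=20 WR=21  [struct: DivU busy until I2 writes@11]
I5: IS=13 RO=14 EX=17 WR=18
I6: IS=19 RO=20 EX=22 WR=23  [WAW R4: wait I5 write@18]

cycle = 10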